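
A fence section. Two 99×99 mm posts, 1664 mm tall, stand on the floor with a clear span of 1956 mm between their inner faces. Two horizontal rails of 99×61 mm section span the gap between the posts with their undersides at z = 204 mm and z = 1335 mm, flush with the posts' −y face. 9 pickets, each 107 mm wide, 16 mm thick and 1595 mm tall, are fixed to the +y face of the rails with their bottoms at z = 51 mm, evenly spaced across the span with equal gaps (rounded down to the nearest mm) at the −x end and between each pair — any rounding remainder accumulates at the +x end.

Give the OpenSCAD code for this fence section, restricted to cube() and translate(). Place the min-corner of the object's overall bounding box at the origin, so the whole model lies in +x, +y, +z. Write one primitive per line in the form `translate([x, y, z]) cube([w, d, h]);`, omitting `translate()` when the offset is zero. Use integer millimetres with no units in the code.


cube([99, 99, 1664]);
translate([2055, 0, 0]) cube([99, 99, 1664]);
translate([99, 0, 204]) cube([1956, 99, 61]);
translate([99, 0, 1335]) cube([1956, 99, 61]);
translate([198, 99, 51]) cube([107, 16, 1595]);
translate([404, 99, 51]) cube([107, 16, 1595]);
translate([610, 99, 51]) cube([107, 16, 1595]);
translate([816, 99, 51]) cube([107, 16, 1595]);
translate([1022, 99, 51]) cube([107, 16, 1595]);
translate([1228, 99, 51]) cube([107, 16, 1595]);
translate([1434, 99, 51]) cube([107, 16, 1595]);
translate([1640, 99, 51]) cube([107, 16, 1595]);
translate([1846, 99, 51]) cube([107, 16, 1595]);


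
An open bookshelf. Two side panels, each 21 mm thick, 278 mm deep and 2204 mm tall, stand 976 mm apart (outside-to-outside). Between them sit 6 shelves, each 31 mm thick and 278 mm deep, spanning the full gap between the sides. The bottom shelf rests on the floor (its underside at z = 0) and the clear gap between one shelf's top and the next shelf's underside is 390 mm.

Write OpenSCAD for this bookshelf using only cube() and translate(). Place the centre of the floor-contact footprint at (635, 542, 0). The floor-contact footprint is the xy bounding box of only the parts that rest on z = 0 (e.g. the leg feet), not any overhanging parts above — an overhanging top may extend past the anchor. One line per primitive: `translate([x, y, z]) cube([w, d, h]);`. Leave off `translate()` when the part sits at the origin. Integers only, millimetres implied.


translate([147, 403, 0]) cube([21, 278, 2204]);
translate([1102, 403, 0]) cube([21, 278, 2204]);
translate([168, 403, 0]) cube([934, 278, 31]);
translate([168, 403, 421]) cube([934, 278, 31]);
translate([168, 403, 842]) cube([934, 278, 31]);
translate([168, 403, 1263]) cube([934, 278, 31]);
translate([168, 403, 1684]) cube([934, 278, 31]);
translate([168, 403, 2105]) cube([934, 278, 31]);


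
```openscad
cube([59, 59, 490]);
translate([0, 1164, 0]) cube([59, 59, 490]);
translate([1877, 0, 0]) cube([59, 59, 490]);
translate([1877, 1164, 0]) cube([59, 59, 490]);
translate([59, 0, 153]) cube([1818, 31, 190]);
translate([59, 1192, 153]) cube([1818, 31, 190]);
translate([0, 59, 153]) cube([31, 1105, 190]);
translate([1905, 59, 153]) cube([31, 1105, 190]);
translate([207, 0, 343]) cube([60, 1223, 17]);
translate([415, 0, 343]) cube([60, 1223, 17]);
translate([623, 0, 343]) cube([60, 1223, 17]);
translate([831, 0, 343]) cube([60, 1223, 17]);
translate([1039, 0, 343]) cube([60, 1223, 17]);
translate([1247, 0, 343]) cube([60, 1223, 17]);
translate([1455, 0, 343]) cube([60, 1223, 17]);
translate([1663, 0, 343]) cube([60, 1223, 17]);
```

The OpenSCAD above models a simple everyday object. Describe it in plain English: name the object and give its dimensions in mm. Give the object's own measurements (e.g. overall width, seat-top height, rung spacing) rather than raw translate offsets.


A bed frame 1936 mm long (x) by 1223 mm wide (y). Four 59×59 mm corner posts, 490 mm tall, at the corners of the footprint. Four rails of 31 mm thickness and 190 mm height run between adjacent posts with their undersides at z = 153 mm, their outer faces flush with the outside of the frame (the two x-running rails run between the posts' inner faces; the two y-running rails run between the posts' inner faces). 8 slats, each 60 mm wide (x) and 17 mm thick, lie across the top of the two x-running rails, running the full 1223 mm width of the frame in y; along x they sit between the end posts with a 148 mm gap after the −x posts and between neighbouring slats, leaving 154 mm before the +x posts.


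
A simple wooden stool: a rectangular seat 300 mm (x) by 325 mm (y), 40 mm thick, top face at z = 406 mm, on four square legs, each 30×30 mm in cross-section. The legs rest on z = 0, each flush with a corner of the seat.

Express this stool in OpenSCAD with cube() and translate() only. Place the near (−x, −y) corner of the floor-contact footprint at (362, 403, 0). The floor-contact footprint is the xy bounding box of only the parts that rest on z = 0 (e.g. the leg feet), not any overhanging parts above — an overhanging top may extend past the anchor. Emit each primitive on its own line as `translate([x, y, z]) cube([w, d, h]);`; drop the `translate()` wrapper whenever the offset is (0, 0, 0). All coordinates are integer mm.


translate([362, 403, 366]) cube([300, 325, 40]);
translate([362, 403, 0]) cube([30, 30, 366]);
translate([632, 403, 0]) cube([30, 30, 366]);
translate([362, 698, 0]) cube([30, 30, 366]);
translate([632, 698, 0]) cube([30, 30, 366]);


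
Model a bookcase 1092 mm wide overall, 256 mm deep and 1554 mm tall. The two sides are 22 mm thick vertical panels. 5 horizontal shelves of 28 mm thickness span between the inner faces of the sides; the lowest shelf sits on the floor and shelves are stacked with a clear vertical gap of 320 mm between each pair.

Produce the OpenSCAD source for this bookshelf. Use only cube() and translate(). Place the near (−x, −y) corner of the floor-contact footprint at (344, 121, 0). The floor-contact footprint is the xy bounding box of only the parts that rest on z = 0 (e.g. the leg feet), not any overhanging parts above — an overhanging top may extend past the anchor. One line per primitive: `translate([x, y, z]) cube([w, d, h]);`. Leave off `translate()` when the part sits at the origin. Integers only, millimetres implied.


translate([344, 121, 0]) cube([22, 256, 1554]);
translate([1414, 121, 0]) cube([22, 256, 1554]);
translate([366, 121, 0]) cube([1048, 256, 28]);
translate([366, 121, 348]) cube([1048, 256, 28]);
translate([366, 121, 696]) cube([1048, 256, 28]);
translate([366, 121, 1044]) cube([1048, 256, 28]);
translate([366, 121, 1392]) cube([1048, 256, 28]);


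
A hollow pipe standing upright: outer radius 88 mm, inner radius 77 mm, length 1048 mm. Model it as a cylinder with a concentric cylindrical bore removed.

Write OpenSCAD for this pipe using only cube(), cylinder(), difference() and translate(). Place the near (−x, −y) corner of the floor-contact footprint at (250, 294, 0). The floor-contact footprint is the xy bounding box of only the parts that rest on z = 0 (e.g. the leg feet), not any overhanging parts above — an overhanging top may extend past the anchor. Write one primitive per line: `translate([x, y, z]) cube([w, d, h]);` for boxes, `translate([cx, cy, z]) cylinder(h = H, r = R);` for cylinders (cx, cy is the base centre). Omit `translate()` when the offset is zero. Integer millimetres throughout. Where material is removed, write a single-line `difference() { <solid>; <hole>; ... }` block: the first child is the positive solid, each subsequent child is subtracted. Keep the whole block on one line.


difference() { translate([338, 382, 0]) cylinder(h = 1048, r = 88); translate([338, 382, 0]) cylinder(h = 1048, r = 77); }


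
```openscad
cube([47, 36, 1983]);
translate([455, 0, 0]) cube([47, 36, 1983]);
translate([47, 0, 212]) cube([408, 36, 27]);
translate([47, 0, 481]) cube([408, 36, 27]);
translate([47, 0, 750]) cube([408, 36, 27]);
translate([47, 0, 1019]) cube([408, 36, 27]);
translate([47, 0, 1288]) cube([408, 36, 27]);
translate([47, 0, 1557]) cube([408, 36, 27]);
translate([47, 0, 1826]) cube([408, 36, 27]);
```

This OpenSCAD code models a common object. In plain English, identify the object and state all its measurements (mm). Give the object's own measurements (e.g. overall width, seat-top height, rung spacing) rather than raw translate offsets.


A straight ladder. Two 47×36 mm vertical rails, 1983 mm tall, stand 502 mm apart (outside-to-outside) with their front faces coplanar on the −y side. 7 rungs, each 36 mm deep and 27 mm tall, span between the inner faces of the rails, front faces flush with the rails. The lowest rung's underside is at z = 212 mm and rungs are spaced 269 mm apart (underside to underside).


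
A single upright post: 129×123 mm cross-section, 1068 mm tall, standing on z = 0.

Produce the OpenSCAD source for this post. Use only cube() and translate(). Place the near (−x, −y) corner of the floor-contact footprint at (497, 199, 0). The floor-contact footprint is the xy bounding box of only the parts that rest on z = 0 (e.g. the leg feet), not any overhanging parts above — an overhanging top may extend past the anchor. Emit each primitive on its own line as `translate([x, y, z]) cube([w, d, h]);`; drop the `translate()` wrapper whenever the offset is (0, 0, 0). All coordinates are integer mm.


translate([497, 199, 0]) cube([129, 123, 1068]);


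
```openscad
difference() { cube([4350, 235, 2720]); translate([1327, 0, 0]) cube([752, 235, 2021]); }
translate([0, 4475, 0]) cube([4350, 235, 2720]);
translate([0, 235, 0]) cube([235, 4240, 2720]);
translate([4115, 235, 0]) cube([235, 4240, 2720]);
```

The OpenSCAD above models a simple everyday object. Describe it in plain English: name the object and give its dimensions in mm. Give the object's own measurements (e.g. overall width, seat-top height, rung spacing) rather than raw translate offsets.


A single room: four walls, each 2720 mm tall and 235 mm thick, enclosing an outside footprint 4350×4710 mm (x × y), no floor or roof. The front and back walls (−y and +y sides) run the full x-width; the side walls fit between their inner faces. A door opening 752 mm wide and 2021 mm tall is cut through the front wall from the floor up, its −x edge 1327 mm from the wall's −x end.


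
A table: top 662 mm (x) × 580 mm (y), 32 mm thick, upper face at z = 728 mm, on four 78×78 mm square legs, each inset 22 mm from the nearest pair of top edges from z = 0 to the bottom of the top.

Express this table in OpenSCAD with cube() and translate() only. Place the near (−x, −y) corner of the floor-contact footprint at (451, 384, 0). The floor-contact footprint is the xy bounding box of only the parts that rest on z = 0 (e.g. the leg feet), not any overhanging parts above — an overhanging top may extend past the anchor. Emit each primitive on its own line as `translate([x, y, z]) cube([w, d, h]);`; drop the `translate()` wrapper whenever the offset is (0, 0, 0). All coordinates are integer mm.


translate([429, 362, 696]) cube([662, 580, 32]);
translate([451, 384, 0]) cube([78, 78, 696]);
translate([991, 384, 0]) cube([78, 78, 696]);
translate([451, 842, 0]) cube([78, 78, 696]);
translate([991, 842, 0]) cube([78, 78, 696]);


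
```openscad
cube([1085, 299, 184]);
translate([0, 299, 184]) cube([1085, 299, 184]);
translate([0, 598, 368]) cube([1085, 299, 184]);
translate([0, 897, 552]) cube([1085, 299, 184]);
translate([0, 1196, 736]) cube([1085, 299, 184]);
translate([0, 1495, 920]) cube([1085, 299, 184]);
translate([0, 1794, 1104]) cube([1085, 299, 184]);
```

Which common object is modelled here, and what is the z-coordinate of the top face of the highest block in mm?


A staircase. The total rise is 1288 mm.

7 identical blocks, each offset up and back from the previous — a staircase. Each step is 184 mm tall and there are 7 of them, so the total rise is 7 × 184 = 1288 mm.


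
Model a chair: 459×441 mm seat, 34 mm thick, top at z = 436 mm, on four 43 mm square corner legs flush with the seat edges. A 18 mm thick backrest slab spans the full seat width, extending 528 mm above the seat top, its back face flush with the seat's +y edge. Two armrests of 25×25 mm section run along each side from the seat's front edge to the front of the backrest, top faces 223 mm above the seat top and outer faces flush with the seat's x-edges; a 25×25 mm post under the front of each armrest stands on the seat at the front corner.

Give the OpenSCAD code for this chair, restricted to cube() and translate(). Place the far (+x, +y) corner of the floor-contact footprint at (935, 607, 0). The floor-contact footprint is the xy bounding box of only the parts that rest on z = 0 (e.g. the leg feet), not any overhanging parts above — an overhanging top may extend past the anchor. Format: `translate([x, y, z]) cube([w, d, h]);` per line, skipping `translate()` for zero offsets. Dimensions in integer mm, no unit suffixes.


// leg_h = 436 - 34 = 402
// arm post h = 223 - 25 = 198
translate([476, 166, 402]) cube([459, 441, 34]);
translate([476, 166, 0]) cube([43, 43, 402]);
translate([892, 166, 0]) cube([43, 43, 402]);
translate([476, 564, 0]) cube([43, 43, 402]);
translate([892, 564, 0]) cube([43, 43, 402]);
translate([476, 589, 436]) cube([459, 18, 528]);
translate([476, 166, 634]) cube([25, 423, 25]);
translate([910, 166, 634]) cube([25, 423, 25]);
translate([476, 166, 436]) cube([25, 25, 198]);
translate([910, 166, 436]) cube([25, 25, 198]);


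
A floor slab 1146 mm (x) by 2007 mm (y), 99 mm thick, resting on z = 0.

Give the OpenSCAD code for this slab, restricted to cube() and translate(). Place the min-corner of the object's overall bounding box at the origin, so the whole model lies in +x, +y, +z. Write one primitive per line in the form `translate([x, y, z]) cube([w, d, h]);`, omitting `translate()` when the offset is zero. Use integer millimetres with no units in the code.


cube([1146, 2007, 99]);


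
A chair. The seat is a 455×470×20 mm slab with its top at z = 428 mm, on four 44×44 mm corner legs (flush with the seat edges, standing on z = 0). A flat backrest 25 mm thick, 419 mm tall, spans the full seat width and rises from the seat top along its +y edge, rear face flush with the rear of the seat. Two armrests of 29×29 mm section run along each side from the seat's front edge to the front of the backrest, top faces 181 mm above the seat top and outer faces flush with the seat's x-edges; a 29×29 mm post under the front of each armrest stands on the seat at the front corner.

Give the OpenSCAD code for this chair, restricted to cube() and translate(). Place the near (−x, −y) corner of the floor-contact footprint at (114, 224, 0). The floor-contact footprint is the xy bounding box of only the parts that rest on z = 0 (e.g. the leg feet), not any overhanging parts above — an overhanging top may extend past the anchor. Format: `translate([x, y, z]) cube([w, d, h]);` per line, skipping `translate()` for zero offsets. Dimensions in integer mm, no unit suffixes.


translate([114, 224, 408]) cube([455, 470, 20]);
translate([114, 224, 0]) cube([44, 44, 408]);
translate([525, 224, 0]) cube([44, 44, 408]);
translate([114, 650, 0]) cube([44, 44, 408]);
translate([525, 650, 0]) cube([44, 44, 408]);
translate([114, 669, 428]) cube([455, 25, 419]);
translate([114, 224, 580]) cube([29, 445, 29]);
translate([540, 224, 580]) cube([29, 445, 29]);
translate([114, 224, 428]) cube([29, 29, 152]);
translate([540, 224, 428]) cube([29, 29, 152]);


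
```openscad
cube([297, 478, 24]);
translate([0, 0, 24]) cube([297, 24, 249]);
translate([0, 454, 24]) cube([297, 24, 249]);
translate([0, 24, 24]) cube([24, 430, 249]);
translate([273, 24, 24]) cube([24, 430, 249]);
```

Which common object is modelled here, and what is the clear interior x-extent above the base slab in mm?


An open box. The internal width is 249 mm.

A 297×478 base slab with four walls standing on it — an open box. The base is 297 mm wide and the walls are 24 mm thick, so the internal width is 297 − 2 × 24 = 249 mm.


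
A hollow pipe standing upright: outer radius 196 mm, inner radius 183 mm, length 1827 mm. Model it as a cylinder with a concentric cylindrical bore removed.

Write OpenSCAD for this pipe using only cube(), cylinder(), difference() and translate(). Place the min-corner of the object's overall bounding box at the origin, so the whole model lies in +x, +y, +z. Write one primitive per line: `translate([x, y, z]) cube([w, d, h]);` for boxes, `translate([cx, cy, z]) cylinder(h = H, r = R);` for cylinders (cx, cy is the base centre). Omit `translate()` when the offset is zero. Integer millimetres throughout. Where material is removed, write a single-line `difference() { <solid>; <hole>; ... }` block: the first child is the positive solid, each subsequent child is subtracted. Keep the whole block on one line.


difference() { translate([196, 196, 0]) cylinder(h = 1827, r = 196); translate([196, 196, 0]) cylinder(h = 1827, r = 183); }


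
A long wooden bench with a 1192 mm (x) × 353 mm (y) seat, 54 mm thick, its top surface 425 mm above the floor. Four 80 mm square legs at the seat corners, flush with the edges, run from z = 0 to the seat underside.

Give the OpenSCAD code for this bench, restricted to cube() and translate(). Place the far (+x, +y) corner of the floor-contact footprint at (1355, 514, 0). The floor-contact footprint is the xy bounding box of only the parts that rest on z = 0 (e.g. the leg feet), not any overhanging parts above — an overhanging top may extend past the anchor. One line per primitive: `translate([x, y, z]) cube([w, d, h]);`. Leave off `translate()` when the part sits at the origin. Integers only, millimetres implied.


translate([163, 161, 371]) cube([1192, 353, 54]);
translate([163, 161, 0]) cube([80, 80, 371]);
translate([163, 434, 0]) cube([80, 80, 371]);
translate([1275, 161, 0]) cube([80, 80, 371]);
translate([1275, 434, 0]) cube([80, 80, 371]);


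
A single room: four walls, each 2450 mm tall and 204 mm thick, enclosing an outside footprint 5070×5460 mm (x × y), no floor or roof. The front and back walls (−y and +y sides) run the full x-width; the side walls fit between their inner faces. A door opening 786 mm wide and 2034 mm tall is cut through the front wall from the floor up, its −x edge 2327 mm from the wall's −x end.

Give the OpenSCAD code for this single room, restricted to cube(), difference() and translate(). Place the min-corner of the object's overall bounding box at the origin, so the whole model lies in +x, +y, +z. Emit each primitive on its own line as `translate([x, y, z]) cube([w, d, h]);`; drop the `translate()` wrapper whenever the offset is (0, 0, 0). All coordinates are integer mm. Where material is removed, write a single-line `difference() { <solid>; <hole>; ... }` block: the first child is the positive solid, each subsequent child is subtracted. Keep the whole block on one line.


difference() { cube([5070, 204, 2450]); translate([2327, 0, 0]) cube([786, 204, 2034]); }
translate([0, 5256, 0]) cube([5070, 204, 2450]);
translate([0, 204, 0]) cube([204, 5052, 2450]);
translate([4866, 204, 0]) cube([204, 5052, 2450]);


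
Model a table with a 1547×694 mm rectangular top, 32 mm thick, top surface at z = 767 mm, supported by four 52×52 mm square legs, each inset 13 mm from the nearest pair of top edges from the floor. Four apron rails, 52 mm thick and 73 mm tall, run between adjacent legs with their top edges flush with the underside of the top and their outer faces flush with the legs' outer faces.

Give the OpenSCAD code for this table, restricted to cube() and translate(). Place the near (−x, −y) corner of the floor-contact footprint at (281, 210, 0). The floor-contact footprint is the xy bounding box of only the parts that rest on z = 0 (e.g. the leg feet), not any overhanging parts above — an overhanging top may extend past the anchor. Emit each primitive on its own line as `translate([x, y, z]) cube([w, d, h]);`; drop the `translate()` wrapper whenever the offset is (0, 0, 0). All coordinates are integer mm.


translate([268, 197, 735]) cube([1547, 694, 32]);
translate([281, 210, 0]) cube([52, 52, 735]);
translate([1750, 210, 0]) cube([52, 52, 735]);
translate([281, 826, 0]) cube([52, 52, 735]);
translate([1750, 826, 0]) cube([52, 52, 735]);
translate([333, 210, 662]) cube([1417, 52, 73]);
translate([333, 826, 662]) cube([1417, 52, 73]);
translate([281, 262, 662]) cube([52, 564, 73]);
translate([1750, 262, 662]) cube([52, 564, 73]);


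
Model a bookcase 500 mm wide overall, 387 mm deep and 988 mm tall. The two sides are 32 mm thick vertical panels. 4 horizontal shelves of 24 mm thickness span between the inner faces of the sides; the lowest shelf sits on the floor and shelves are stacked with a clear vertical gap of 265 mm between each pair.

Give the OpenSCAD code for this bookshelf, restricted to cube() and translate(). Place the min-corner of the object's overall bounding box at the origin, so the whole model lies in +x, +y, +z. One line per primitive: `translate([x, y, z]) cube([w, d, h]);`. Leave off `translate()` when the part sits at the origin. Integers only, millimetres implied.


cube([32, 387, 988]);
translate([468, 0, 0]) cube([32, 387, 988]);
translate([32, 0, 0]) cube([436, 387, 24]);
translate([32, 0, 289]) cube([436, 387, 24]);
translate([32, 0, 578]) cube([436, 387, 24]);
translate([32, 0, 867]) cube([436, 387, 24]);


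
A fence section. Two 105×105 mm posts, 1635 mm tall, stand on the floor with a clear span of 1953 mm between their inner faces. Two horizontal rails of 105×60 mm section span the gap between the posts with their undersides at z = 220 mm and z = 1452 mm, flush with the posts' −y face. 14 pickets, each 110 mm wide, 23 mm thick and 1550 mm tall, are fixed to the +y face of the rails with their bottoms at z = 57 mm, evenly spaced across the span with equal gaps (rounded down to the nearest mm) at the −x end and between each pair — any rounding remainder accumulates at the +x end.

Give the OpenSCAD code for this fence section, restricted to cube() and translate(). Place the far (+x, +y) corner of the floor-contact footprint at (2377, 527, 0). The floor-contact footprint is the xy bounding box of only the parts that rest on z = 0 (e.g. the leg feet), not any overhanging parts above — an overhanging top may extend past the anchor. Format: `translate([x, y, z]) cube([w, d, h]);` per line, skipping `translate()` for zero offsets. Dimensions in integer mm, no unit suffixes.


translate([214, 422, 0]) cube([105, 105, 1635]);
translate([2272, 422, 0]) cube([105, 105, 1635]);
translate([319, 422, 220]) cube([1953, 105, 60]);
translate([319, 422, 1452]) cube([1953, 105, 60]);
translate([346, 527, 57]) cube([110, 23, 1550]);
translate([483, 527, 57]) cube([110, 23, 1550]);
translate([620, 527, 57]) cube([110, 23, 1550]);
translate([757, 527, 57]) cube([110, 23, 1550]);
translate([894, 527, 57]) cube([110, 23, 1550]);
translate([1031, 527, 57]) cube([110, 23, 1550]);
translate([1168, 527, 57]) cube([110, 23, 1550]);
translate([1305, 527, 57]) cube([110, 23, 1550]);
translate([1442, 527, 57]) cube([110, 23, 1550]);
translate([1579, 527, 57]) cube([110, 23, 1550]);
translate([1716, 527, 57]) cube([110, 23, 1550]);
translate([1853, 527, 57]) cube([110, 23, 1550]);
translate([1990, 527, 57]) cube([110, 23, 1550]);
translate([2127, 527, 57]) cube([110, 23, 1550]);


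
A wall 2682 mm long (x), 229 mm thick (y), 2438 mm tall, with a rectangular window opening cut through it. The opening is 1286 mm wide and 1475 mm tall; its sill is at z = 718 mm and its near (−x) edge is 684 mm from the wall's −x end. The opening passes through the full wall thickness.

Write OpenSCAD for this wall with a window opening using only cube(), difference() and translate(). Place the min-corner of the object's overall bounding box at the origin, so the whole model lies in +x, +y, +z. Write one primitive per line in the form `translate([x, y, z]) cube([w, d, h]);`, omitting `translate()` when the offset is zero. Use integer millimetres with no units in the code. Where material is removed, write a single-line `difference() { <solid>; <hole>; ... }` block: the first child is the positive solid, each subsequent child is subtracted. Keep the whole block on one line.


difference() { cube([2682, 229, 2438]); translate([684, 0, 718]) cube([1286, 229, 1475]); }


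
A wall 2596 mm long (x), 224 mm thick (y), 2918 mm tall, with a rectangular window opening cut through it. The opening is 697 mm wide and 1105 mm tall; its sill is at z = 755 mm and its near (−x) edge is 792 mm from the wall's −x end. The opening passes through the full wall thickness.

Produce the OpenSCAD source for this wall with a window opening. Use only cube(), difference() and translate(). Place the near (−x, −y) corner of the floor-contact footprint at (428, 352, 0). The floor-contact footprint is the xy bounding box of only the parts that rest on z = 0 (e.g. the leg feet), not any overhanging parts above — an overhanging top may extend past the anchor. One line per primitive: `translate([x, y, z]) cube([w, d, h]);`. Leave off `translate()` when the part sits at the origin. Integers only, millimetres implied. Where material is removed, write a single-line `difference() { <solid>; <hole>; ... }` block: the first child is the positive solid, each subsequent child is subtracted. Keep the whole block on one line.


difference() { translate([428, 352, 0]) cube([2596, 224, 2918]); translate([1220, 352, 755]) cube([697, 224, 1105]); }


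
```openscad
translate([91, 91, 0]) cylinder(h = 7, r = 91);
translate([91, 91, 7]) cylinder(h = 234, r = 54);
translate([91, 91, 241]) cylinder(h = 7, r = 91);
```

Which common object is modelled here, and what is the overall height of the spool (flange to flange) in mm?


A spool. The overall height is 248 mm.

Three coaxial cylinders, large–small–large — a spool. Two 7 mm flanges and a 234 mm core give 7 + 234 + 7 = 248 mm.


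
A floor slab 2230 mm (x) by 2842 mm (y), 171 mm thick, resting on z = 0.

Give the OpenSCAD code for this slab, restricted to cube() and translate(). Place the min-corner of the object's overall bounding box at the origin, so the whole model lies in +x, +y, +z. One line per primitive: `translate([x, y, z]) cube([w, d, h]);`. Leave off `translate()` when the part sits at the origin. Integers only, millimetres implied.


cube([2230, 2842, 171]);


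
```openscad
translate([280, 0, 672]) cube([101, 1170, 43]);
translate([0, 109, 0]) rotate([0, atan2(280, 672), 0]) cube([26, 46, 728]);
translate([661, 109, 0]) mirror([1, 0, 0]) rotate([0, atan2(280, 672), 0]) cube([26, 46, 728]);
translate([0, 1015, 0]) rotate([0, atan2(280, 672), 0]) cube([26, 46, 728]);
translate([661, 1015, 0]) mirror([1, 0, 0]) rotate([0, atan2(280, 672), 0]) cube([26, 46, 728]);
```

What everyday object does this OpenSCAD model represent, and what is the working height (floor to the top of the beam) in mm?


A sawhorse. The overall height is 715 mm.

A beam across two mirrored pairs of raked legs — a sawhorse. The beam's underside is at z = 672 (matching the legs' vertical rise in atan2(280, 672)) and the beam is 43 mm tall, so its top is at 672 + 43 = 715 mm. The raked legs top out at the beam's underside, so that is the highest point.


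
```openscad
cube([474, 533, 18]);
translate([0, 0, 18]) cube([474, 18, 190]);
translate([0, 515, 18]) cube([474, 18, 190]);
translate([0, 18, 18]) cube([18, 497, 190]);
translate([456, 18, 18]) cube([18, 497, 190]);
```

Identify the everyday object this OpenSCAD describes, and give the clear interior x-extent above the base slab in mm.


An open box. The internal width is 438 mm.

A 474×533 base slab with four walls standing on it — an open box. The base is 474 mm wide and the walls are 18 mm thick, so the internal width is 474 − 2 × 18 = 438 mm.


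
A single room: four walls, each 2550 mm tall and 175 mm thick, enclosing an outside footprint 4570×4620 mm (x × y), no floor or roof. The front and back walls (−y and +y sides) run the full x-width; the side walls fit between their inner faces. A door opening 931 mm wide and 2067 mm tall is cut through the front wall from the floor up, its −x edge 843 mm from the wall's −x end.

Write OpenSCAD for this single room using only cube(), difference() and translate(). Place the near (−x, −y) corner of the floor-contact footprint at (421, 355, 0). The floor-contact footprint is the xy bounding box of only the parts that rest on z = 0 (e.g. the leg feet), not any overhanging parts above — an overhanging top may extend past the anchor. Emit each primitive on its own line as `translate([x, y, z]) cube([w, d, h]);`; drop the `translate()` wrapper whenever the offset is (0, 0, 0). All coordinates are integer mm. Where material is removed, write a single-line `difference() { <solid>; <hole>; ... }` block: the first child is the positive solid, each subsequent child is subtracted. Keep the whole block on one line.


difference() { translate([421, 355, 0]) cube([4570, 175, 2550]); translate([1264, 355, 0]) cube([931, 175, 2067]); }
translate([421, 4800, 0]) cube([4570, 175, 2550]);
translate([421, 530, 0]) cube([175, 4270, 2550]);
translate([4816, 530, 0]) cube([175, 4270, 2550]);


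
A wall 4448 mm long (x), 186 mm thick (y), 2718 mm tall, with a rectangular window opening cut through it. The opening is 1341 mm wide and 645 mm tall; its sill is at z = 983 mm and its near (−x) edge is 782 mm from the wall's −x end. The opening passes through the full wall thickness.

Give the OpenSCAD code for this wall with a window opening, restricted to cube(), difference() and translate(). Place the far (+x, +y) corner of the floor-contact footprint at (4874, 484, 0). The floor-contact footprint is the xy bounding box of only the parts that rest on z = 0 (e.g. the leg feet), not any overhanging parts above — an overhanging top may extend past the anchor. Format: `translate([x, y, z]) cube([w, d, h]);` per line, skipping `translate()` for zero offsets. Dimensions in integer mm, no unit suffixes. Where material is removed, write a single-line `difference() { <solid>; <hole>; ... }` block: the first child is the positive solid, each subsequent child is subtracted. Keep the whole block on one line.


difference() { translate([426, 298, 0]) cube([4448, 186, 2718]); translate([1208, 298, 983]) cube([1341, 186, 645]); }


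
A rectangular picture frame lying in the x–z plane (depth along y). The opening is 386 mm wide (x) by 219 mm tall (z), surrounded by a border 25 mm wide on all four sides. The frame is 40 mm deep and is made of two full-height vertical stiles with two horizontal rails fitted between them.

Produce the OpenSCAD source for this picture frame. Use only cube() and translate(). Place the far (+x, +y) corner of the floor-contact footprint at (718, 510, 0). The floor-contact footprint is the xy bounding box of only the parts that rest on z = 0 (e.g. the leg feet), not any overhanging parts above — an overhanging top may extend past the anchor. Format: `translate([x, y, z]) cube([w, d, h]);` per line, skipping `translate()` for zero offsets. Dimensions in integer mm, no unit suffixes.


translate([282, 470, 0]) cube([25, 40, 269]);
translate([693, 470, 0]) cube([25, 40, 269]);
translate([307, 470, 0]) cube([386, 40, 25]);
translate([307, 470, 244]) cube([386, 40, 25]);


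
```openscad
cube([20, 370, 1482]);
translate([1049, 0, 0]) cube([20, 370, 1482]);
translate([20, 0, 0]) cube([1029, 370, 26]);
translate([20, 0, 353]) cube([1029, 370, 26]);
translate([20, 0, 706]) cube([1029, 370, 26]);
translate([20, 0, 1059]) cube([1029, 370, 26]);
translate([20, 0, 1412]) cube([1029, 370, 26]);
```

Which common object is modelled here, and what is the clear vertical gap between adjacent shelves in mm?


A bookshelf. The clear shelf gap is 327 mm.

Two tall side panels with 5 horizontal boards between them — a bookshelf. The first two shelf undersides are at z = 0 and z = 353; with shelf thickness 26, the clear gap is 353 − 0 − 26 = 327 mm.


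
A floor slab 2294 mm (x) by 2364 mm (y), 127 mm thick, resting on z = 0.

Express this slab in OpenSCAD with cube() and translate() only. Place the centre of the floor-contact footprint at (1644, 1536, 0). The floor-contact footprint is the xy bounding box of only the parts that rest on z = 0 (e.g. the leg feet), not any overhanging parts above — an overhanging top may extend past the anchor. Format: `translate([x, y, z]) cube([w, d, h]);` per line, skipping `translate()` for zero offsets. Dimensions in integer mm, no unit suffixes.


translate([497, 354, 0]) cube([2294, 2364, 127]);


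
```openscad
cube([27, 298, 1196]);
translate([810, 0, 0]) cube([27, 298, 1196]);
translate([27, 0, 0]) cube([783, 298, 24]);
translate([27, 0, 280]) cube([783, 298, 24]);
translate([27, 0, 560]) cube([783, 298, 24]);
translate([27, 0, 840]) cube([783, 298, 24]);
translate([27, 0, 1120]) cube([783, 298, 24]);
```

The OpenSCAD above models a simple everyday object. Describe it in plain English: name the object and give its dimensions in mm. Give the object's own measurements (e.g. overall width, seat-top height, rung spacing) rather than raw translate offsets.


An open bookshelf. Two side panels, each 27 mm thick, 298 mm deep and 1196 mm tall, stand 837 mm apart (outside-to-outside). Between them sit 5 shelves, each 24 mm thick and 298 mm deep, spanning the full gap between the sides. The bottom shelf rests on the floor (its underside at z = 0) and the clear gap between one shelf's top and the next shelf's underside is 256 mm.


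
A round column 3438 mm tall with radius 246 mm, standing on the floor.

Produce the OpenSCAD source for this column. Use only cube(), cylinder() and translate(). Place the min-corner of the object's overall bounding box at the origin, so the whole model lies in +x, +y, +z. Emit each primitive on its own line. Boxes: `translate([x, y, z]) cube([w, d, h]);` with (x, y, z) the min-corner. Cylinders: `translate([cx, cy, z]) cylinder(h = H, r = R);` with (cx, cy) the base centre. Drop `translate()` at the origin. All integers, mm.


translate([246, 246, 0]) cylinder(h = 3438, r = 246);


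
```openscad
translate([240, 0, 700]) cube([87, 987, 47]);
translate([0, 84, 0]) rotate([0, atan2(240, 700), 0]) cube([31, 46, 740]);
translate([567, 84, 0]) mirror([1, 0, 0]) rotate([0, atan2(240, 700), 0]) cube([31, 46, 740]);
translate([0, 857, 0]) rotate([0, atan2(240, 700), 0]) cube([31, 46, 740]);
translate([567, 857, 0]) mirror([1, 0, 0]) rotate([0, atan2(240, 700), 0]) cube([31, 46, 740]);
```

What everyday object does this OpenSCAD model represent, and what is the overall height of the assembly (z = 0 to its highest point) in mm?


A sawhorse. The overall height is 747 mm.

A beam across two mirrored pairs of raked legs — a sawhorse. The beam's underside is at z = 700 (matching the legs' vertical rise in atan2(240, 700)) and the beam is 47 mm tall, so its top is at 700 + 47 = 747 mm. The raked legs top out at the beam's underside, so that is the highest point.


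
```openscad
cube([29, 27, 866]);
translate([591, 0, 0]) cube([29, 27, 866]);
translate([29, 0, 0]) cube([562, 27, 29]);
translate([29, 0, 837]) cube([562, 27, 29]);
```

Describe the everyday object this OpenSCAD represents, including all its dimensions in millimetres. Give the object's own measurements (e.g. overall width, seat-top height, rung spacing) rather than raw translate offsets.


A rectangular picture frame lying in the x–z plane (depth along y). The opening is 562 mm wide (x) by 808 mm tall (z), surrounded by a border 29 mm wide on all four sides. The frame is 27 mm deep and is made of two full-height vertical stiles with two horizontal rails fitted between them.


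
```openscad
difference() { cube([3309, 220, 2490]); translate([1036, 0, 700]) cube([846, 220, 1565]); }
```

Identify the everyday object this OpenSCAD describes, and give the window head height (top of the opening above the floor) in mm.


A wall with a window opening. The window head height is 2265 mm.

A wall with a rectangular opening subtracted — a window. Sill at z = 700, opening 1565 mm tall, so the head is at 700 + 1565 = 2265 mm.


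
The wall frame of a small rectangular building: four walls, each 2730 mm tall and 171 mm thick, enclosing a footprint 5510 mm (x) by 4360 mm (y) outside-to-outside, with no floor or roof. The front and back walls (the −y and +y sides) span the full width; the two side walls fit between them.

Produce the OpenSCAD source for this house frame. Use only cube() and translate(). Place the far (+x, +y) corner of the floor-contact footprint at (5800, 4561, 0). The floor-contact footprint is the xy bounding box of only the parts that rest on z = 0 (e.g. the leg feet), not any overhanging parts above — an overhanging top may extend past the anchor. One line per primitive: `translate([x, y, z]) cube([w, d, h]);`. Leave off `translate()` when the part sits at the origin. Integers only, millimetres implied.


translate([290, 201, 0]) cube([5510, 171, 2730]);
translate([290, 4390, 0]) cube([5510, 171, 2730]);
translate([290, 372, 0]) cube([171, 4018, 2730]);
translate([5629, 372, 0]) cube([171, 4018, 2730]);


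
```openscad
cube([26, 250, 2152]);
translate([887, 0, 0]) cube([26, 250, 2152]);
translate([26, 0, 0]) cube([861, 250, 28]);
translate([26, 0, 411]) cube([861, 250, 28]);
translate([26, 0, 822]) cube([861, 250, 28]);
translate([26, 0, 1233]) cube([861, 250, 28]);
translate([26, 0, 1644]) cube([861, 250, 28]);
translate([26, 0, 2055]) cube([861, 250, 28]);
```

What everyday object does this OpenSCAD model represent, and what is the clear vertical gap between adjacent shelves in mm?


A bookshelf. The clear shelf gap is 383 mm.

Two tall side panels with 6 horizontal boards between them — a bookshelf. The first two shelf undersides are at z = 0 and z = 411; with shelf thickness 28, the clear gap is 411 − 0 − 28 = 383 mm.


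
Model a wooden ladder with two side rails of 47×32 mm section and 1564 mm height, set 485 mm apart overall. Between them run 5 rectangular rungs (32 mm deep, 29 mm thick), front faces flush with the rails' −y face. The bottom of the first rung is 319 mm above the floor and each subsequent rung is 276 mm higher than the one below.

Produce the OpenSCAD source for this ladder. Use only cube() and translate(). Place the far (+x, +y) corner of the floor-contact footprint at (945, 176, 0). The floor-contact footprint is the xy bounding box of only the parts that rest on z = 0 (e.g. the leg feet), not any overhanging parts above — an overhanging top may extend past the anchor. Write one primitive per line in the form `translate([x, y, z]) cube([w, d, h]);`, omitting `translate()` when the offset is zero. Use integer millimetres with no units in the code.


translate([460, 144, 0]) cube([47, 32, 1564]);
translate([898, 144, 0]) cube([47, 32, 1564]);
translate([507, 144, 319]) cube([391, 32, 29]);
translate([507, 144, 595]) cube([391, 32, 29]);
translate([507, 144, 871]) cube([391, 32, 29]);
translate([507, 144, 1147]) cube([391, 32, 29]);
translate([507, 144, 1423]) cube([391, 32, 29]);


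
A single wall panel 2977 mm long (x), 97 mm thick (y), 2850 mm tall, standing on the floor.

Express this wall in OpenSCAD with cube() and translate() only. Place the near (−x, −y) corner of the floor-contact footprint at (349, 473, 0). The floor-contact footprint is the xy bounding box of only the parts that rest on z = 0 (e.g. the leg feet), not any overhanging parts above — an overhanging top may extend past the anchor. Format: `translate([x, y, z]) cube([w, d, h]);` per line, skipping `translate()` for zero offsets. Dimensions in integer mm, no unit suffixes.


translate([349, 473, 0]) cube([2977, 97, 2850]);


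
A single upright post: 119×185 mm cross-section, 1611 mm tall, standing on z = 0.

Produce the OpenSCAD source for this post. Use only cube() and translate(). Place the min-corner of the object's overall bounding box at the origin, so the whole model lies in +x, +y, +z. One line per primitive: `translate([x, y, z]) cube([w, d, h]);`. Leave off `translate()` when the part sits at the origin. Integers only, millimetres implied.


cube([119, 185, 1611]);
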